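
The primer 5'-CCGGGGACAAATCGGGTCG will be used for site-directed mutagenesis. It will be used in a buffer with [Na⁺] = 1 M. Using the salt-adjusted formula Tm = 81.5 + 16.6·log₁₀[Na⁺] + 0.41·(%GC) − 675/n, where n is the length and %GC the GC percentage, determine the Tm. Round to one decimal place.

Length n = 19. Base counts: A=4, G=8, C=5, T=2
G+C = 13, so %GC = 13/19 × 100 = 68.421%
Salt term: 16.6 × (0) = 0
GC term: 0.41 × 68.421 = 28.053; length term: −675/19 = −35.526
Tm = 81.5 + (0) + 28.053 − 35.526 = 74.027 → 74.0°C

74.0°C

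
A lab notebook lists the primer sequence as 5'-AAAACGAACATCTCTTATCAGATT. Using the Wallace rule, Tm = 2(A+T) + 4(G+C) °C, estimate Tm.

Scanning the sequence gives C=5, T=7, G=2, A=10.
So N_AT = 17 and N_GC = 7.
Tm = 2×17 + 4×7 = 62°C

62°C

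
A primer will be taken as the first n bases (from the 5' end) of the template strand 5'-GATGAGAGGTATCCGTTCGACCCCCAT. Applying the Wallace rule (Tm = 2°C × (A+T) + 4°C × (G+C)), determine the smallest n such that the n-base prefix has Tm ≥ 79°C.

First 24 bases: GATGAGAGGTATCCGTTCGACCCC → Tm = 76°C (< 79°C)
First 25 bases: GATGAGAGGTATCCGTTCGACCCCC → Tm = 80°C (≥ 79°C)
Since every base adds ≥2°C, Tm only increases with n, so the threshold is first crossed at n = 25.

n = 25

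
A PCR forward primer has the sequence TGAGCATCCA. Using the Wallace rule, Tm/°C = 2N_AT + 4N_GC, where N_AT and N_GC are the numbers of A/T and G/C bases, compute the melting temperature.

Base counts: A=3, G=2, C=3, T=2
A+T = 5, G+C = 5
Tm = 2(5) + 4(5) = 10 + 20 = 30°C

30°C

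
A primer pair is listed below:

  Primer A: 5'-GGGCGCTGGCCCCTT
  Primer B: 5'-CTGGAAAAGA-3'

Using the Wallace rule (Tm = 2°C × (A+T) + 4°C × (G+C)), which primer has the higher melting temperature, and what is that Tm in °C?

Primer A: A+T=3, G+C=12 → Tm = 2(3)+4(12) = 54°C
Primer B: A+T=6, G+C=4 → Tm = 2(6)+4(4) = 28°C
54°C vs 28°C → primer A is higher.

Primer A, 54°C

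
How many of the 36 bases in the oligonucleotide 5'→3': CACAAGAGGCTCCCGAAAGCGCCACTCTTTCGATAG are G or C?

20

Counting bases: T=6, G=8, A=10, C=12
G+C = 8 + 12 = 20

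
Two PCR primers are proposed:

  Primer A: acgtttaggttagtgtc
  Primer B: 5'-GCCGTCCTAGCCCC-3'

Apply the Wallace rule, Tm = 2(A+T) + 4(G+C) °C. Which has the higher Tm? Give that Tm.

Primer A: A+T=10, G+C=7 → Tm = 2(10)+4(7) = 48°C
Primer B: A+T=3, G+C=11 → Tm = 2(3)+4(11) = 50°C
48°C vs 50°C → primer B is higher.

Primer B, 50°C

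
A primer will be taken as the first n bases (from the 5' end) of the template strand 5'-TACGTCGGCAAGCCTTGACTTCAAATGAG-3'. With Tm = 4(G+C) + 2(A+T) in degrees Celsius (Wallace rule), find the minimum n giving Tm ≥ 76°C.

First 25 bases: TACGTCGGCAAGCCTTGACTTCAAA → Tm = 74°C (< 76°C)
First 26 bases: TACGTCGGCAAGCCTTGACTTCAAAT → Tm = 76°C (≥ 76°C)
Each additional base adds 2°C (A/T) or 4°C (G/C), so Tm is non-decreasing in n; n = 26 is the first length to reach 76°C.

n = 26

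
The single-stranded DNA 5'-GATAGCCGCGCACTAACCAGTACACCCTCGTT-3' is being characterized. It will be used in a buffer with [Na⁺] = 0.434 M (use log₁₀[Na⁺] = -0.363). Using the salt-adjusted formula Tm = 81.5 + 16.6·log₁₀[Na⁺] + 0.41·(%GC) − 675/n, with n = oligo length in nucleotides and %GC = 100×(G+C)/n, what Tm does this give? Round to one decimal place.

Length n = 32. Scanning the sequence gives T=6, G=6, A=8, C=12.
G+C = 18, so %GC = 18/32 × 100 = 56.25%
Salt term: 16.6 × (-0.363) = -6.026
GC term: 0.41 × 56.25 = 23.062; length term: −675/32 = −21.094
Tm = 81.5 + (-6.026) + 23.062 − 21.094 = 77.442 → 77.4°C

77.4°C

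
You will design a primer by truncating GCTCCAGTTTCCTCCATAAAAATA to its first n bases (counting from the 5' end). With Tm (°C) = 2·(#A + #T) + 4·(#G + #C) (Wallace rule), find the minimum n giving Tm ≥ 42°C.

n = 14

First 13 bases: GCTCCAGTTTCCT → Tm = 40°C (< 42°C)
First 14 bases: GCTCCAGTTTCCTC → Tm = 44°C (≥ 42°C)
Since every base adds ≥2°C, Tm only increases with n, so the threshold is first crossed at n = 14.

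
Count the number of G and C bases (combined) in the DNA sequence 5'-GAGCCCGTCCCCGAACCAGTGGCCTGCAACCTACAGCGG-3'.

Base counts: G=11, C=16, T=4, A=8
Total G or C: 11 + 16 = 27

27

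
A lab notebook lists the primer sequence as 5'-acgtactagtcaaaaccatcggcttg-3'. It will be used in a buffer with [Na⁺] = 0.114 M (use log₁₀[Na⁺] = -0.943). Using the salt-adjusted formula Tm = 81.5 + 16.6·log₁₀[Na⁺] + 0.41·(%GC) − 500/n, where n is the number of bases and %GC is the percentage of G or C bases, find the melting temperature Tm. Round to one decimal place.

Length n = 26. A=8, C=7, G=5, T=6
G+C = 12, so %GC = 12/26 × 100 = 46.154%
Salt term: 16.6 × (-0.943) = -15.654
GC term: 0.41 × 46.154 = 18.923; length term: −500/26 = −19.231
Tm = 81.5 + (-15.654) + 18.923 − 19.231 = 65.538 → 65.5°C

65.5°C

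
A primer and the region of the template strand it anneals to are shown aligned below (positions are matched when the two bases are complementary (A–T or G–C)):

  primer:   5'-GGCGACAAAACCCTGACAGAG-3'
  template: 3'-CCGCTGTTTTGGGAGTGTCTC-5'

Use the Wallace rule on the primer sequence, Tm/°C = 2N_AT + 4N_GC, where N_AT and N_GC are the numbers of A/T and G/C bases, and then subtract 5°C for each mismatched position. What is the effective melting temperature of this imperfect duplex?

Primer base counts: A=8, T=1, G=6, C=6 → A+T=9, G+C=12
Perfect-match Tm = 2(9) + 4(12) = 18 + 48 = 66°C
Mismatches (positions where the bases are not complementary): 1 (at position 15)
Effective Tm = 66 − 1×5 = 66 − 5 = 61°C

61°C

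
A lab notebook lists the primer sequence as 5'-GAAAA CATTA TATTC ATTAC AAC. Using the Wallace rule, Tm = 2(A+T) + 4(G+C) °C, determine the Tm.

56°C

T=7, A=11, G=1, C=4
AT pairs contribute 18, GC pairs contribute 5.
Tm = 4·5 + 2·18 = 20 + 36 = 56°C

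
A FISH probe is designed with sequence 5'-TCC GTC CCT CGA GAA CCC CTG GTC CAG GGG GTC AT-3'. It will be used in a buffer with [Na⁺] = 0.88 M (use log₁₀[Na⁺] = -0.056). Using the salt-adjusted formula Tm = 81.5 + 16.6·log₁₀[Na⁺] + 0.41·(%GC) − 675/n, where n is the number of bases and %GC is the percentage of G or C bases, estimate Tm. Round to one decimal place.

88.2°C

Length n = 35. Base counts: T=7, C=13, G=10, A=5
G+C = 23, so %GC = 23/35 × 100 = 65.714%
Salt term: 16.6 × (-0.056) = -0.93
GC term: 0.41 × 65.714 = 26.943; length term: −675/35 = −19.286
Tm = 81.5 + (-0.93) + 26.943 − 19.286 = 88.227 → 88.2°C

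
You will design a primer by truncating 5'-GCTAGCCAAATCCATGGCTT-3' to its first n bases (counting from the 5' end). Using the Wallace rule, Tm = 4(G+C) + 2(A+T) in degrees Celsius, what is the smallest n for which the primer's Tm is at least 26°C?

First 7 bases: GCTAGCC → Tm = 24°C (< 26°C)
First 8 bases: GCTAGCCA → Tm = 26°C (≥ 26°C)
Since every base adds ≥2°C, Tm only increases with n, so the threshold is first crossed at n = 8.

n = 8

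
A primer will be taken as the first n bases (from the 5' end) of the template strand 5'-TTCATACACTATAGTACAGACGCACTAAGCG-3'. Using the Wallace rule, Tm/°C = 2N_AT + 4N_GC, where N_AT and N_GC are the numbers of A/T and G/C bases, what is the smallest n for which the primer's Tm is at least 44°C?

n = 17

First 16 bases: TTCATACACTATAGTA → Tm = 40°C (< 44°C)
First 17 bases: TTCATACACTATAGTAC → Tm = 44°C (≥ 44°C)
Since every base adds ≥2°C, Tm only increases with n, so the threshold is first crossed at n = 17.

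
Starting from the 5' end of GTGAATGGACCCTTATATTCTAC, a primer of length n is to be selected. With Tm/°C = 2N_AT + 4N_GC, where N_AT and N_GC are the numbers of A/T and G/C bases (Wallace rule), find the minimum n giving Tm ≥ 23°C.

First 7 bases: GTGAATG → Tm = 20°C (< 23°C)
First 8 bases: GTGAATGG → Tm = 24°C (≥ 23°C)
Since every base adds ≥2°C, Tm only increases with n, so the threshold is first crossed at n = 8.

n = 8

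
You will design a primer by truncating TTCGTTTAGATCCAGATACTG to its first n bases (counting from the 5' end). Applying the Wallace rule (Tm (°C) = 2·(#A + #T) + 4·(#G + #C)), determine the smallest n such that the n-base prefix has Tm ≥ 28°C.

First 10 bases: TTCGTTTAGA → Tm = 26°C (< 28°C)
First 11 bases: TTCGTTTAGAT → Tm = 28°C (≥ 28°C)
Each additional base adds 2°C (A/T) or 4°C (G/C), so Tm is non-decreasing in n; n = 11 is the first length to reach 28°C.

n = 11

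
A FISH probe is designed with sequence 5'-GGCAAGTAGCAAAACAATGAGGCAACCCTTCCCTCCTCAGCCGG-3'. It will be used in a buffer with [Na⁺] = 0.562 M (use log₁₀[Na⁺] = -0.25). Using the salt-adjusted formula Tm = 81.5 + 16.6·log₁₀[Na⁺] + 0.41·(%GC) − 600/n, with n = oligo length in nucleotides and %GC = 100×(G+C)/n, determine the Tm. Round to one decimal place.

Length n = 44. Counting bases: A=13, G=10, C=15, T=6
G+C = 25, so %GC = 25/44 × 100 = 56.818%
Salt term: 16.6 × (-0.25) = -4.15
GC term: 0.41 × 56.818 = 23.295; length term: −600/44 = −13.636
Tm = 81.5 + (-4.15) + 23.295 − 13.636 = 87.009 → 87.0°C

87.0°C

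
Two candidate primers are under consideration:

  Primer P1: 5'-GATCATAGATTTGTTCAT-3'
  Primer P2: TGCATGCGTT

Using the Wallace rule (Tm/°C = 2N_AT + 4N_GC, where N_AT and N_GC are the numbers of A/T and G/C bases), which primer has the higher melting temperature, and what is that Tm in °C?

Primer P1, 46°C

Primer P1: A+T=13, G+C=5 → Tm = 2(13)+4(5) = 46°C
Primer P2: A+T=5, G+C=5 → Tm = 2(5)+4(5) = 30°C
46°C vs 30°C → primer P1 is higher.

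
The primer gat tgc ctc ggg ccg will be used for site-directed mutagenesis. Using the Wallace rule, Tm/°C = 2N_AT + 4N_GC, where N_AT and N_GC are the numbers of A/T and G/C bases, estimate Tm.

52°C

Counting bases: C=5, T=3, G=6, A=1
AT pairs contribute 4, GC pairs contribute 11.
Tm = 2(4) + 4(11) = 8 + 44 = 52°C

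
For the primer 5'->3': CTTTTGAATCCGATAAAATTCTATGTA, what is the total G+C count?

7

Scanning the sequence gives C=4, A=9, G=3, T=11.
G+C = 3 + 4 = 7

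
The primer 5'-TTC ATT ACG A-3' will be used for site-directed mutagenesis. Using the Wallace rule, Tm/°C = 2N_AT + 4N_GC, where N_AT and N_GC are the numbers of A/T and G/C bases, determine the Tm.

G=1, A=3, C=2, T=4
A+T = 7, G+C = 3
Tm = 2(7) + 4(3) = 14 + 12 = 26°C

26°C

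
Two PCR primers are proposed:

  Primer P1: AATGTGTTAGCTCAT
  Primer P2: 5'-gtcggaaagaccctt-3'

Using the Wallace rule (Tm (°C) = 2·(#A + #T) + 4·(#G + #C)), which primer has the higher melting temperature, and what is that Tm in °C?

Primer P2, 46°C

Primer P1: A+T=10, G+C=5 → Tm = 2(10)+4(5) = 40°C
Primer P2: A+T=7, G+C=8 → Tm = 2(7)+4(8) = 46°C
40°C vs 46°C → primer P2 is higher.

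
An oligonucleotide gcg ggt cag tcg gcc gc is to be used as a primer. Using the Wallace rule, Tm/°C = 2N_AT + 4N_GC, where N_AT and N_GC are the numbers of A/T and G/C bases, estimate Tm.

62°C

Scanning the sequence gives C=6, A=1, G=8, T=2.
A+T = 3, G+C = 14
Tm = 2×3 + 4×14 = 62°C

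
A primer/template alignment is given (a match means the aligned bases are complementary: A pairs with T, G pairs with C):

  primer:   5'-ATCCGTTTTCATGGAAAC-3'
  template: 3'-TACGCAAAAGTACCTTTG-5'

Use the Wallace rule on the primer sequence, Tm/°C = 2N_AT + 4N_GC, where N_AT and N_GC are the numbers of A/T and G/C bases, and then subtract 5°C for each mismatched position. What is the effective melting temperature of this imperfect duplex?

45°C

Primer base counts: A=5, T=6, G=3, C=4 → A+T=11, G+C=7
Perfect-match Tm = 2(11) + 4(7) = 22 + 28 = 50°C
Mismatches (positions where the bases are not complementary): 1 (at position 3)
Effective Tm = 50 − 1×5 = 50 − 5 = 45°C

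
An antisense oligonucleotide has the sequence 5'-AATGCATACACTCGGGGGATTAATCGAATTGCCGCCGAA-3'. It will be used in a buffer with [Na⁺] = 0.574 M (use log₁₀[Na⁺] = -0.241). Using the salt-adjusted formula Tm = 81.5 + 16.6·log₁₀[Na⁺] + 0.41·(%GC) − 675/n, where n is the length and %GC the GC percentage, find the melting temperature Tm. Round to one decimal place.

Length n = 39. Base counts: C=9, G=10, T=8, A=12
G+C = 19, so %GC = 19/39 × 100 = 48.718%
Salt term: 16.6 × (-0.241) = -4.001
GC term: 0.41 × 48.718 = 19.974; length term: −675/39 = −17.308
Tm = 81.5 + (-4.001) + 19.974 − 17.308 = 80.165 → 80.2°C

80.2°C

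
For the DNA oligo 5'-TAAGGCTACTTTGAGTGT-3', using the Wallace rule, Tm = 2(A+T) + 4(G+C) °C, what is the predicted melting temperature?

50°C

A=4, G=5, C=2, T=7
So N_AT = 11 and N_GC = 7.
Tm = 2×11 + 4×7 = 50°C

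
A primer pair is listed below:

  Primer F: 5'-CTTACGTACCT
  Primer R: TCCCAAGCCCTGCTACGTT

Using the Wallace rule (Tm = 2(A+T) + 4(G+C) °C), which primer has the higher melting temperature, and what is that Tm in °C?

Primer F: A+T=6, G+C=5 → Tm = 2(6)+4(5) = 32°C
Primer R: A+T=8, G+C=11 → Tm = 2(8)+4(11) = 60°C
32°C vs 60°C → primer R is higher.

Primer R, 60°C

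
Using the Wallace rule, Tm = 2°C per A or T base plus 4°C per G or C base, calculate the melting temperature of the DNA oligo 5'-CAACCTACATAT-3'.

T=3, G=0, C=4, A=5
So N_AT = 8 and N_GC = 4.
Tm = 2(8) + 4(4) = 16 + 16 = 32°C

32°C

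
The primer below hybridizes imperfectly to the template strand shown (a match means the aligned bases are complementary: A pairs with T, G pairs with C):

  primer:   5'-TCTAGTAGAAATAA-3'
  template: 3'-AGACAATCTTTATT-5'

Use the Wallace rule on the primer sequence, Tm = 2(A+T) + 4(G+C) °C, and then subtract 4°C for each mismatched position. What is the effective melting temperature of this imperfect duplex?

26°C

Primer base counts: A=7, T=4, G=2, C=1 → A+T=11, G+C=3
Perfect-match Tm = 2(11) + 4(3) = 22 + 12 = 34°C
Mismatches (positions where the bases are not complementary): 2 (at positions 4, 5)
Effective Tm = 34 − 2×4 = 34 − 8 = 26°C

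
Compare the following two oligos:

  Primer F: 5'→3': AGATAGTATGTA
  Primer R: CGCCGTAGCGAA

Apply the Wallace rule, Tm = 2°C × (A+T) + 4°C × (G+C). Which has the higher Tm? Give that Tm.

Primer R, 40°C

Primer F: A+T=9, G+C=3 → Tm = 2(9)+4(3) = 30°C
Primer R: A+T=4, G+C=8 → Tm = 2(4)+4(8) = 40°C
30°C vs 40°C → primer R is higher.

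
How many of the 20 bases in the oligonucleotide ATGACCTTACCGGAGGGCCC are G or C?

G=6, C=7, A=4, T=3
Total G or C: 6 + 7 = 13

13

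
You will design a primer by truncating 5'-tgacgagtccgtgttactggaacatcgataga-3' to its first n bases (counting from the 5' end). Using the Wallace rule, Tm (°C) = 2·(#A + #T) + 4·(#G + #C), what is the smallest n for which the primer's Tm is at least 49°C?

n = 17

First 16 bases: TGACGAGTCCGTGTTA → Tm = 48°C (< 49°C)
First 17 bases: TGACGAGTCCGTGTTAC → Tm = 52°C (≥ 49°C)
Since every base adds ≥2°C, Tm only increases with n, so the threshold is first crossed at n = 17.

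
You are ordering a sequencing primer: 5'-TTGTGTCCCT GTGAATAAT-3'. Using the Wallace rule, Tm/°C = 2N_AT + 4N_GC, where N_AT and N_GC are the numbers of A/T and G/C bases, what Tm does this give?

Scanning the sequence gives C=3, A=4, G=4, T=8.
So N_AT = 12 and N_GC = 7.
Tm = 2(12) + 4(7) = 24 + 28 = 52°C

52°C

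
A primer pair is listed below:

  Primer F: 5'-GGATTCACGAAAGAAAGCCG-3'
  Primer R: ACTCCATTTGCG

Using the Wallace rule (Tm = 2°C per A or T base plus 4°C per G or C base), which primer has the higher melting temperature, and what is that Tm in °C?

Primer F, 60°C

Primer F: A+T=10, G+C=10 → Tm = 2(10)+4(10) = 60°C
Primer R: A+T=6, G+C=6 → Tm = 2(6)+4(6) = 36°C
60°C vs 36°C → primer F is higher.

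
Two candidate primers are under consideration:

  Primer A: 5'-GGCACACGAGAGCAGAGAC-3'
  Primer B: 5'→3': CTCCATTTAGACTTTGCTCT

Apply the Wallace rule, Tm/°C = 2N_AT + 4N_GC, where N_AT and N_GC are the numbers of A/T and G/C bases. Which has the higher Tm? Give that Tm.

Primer A: A+T=7, G+C=12 → Tm = 2(7)+4(12) = 62°C
Primer B: A+T=12, G+C=8 → Tm = 2(12)+4(8) = 56°C
62°C vs 56°C → primer A is higher.

Primer A, 62°C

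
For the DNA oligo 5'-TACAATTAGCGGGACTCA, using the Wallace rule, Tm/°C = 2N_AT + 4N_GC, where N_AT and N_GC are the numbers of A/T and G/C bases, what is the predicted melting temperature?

Counting bases: A=6, C=4, G=4, T=4
AT pairs contribute 10, GC pairs contribute 8.
Tm = 2×10 + 4×8 = 52°C

52°C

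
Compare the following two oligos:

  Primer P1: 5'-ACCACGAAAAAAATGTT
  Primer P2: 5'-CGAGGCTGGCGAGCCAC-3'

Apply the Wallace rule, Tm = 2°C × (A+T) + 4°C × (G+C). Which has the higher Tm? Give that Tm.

Primer P2, 60°C

Primer P1: A+T=12, G+C=5 → Tm = 2(12)+4(5) = 44°C
Primer P2: A+T=4, G+C=13 → Tm = 2(4)+4(13) = 60°C
44°C vs 60°C → primer P2 is higher.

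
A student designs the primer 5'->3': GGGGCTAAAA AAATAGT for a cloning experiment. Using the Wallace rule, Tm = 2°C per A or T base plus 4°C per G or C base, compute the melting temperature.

46°C

Scanning the sequence gives C=1, A=8, T=3, G=5.
A+T = 11, G+C = 6
Tm = 4·6 + 2·11 = 24 + 22 = 46°C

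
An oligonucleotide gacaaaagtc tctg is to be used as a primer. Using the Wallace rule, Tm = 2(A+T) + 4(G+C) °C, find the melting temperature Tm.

40°C

C=3, G=3, A=5, T=3
So N_AT = 8 and N_GC = 6.
Tm = 2×8 + 4×6 = 40°C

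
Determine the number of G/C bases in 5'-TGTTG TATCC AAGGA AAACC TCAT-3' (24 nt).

9

Base counts: T=7, A=8, G=4, C=5
G+C = 4 + 5 = 9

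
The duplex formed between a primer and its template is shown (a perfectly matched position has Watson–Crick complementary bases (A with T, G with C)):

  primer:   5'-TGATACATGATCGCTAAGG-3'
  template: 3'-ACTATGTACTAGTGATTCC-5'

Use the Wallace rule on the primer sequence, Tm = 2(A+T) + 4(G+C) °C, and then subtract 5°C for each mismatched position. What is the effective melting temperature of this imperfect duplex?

49°C

Primer base counts: A=6, T=5, G=5, C=3 → A+T=11, G+C=8
Perfect-match Tm = 2(11) + 4(8) = 22 + 32 = 54°C
Mismatches (positions where the bases are not complementary): 1 (at position 13)
Effective Tm = 54 − 1×5 = 54 − 5 = 49°C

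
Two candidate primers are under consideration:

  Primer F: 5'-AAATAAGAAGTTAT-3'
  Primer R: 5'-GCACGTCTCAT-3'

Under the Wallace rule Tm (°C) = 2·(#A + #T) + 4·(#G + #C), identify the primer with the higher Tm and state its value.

Primer R, 34°C

Primer F: A+T=12, G+C=2 → Tm = 2(12)+4(2) = 32°C
Primer R: A+T=5, G+C=6 → Tm = 2(5)+4(6) = 34°C
32°C vs 34°C → primer R is higher.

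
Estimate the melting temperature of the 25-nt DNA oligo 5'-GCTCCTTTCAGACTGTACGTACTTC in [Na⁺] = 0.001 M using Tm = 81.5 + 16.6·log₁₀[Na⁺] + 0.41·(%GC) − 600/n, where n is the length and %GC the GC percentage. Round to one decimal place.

27.4°C

Length n = 25. T=9, A=4, G=4, C=8
G+C = 12, so %GC = 12/25 × 100 = 48%
Salt term: 16.6 × (-3) = -49.8
GC term: 0.41 × 48 = 19.68; length term: −600/25 = −24
Tm = 81.5 + (-49.8) + 19.68 − 24 = 27.38 → 27.4°C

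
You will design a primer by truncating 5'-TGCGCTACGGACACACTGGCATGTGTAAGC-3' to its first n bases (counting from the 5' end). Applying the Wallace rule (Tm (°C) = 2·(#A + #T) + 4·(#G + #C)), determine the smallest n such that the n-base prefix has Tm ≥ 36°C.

n = 11

First 10 bases: TGCGCTACGG → Tm = 34°C (< 36°C)
First 11 bases: TGCGCTACGGA → Tm = 36°C (≥ 36°C)
Since every base adds ≥2°C, Tm only increases with n, so the threshold is first crossed at n = 11.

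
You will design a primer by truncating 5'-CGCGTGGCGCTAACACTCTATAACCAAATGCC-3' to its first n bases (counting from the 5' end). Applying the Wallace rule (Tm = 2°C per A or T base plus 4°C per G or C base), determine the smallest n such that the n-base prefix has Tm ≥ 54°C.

First 15 bases: CGCGTGGCGCTAACA → Tm = 50°C (< 54°C)
First 16 bases: CGCGTGGCGCTAACAC → Tm = 54°C (≥ 54°C)
Each additional base adds 2°C (A/T) or 4°C (G/C), so Tm is non-decreasing in n; n = 16 is the first length to reach 54°C.

n = 16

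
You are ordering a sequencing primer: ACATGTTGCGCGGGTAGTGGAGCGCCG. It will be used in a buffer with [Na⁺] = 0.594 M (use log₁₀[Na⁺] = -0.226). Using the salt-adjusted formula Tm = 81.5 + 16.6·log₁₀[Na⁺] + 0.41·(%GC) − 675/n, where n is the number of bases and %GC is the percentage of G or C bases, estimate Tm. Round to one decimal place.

Length n = 27. Counting bases: G=12, T=5, C=6, A=4
G+C = 18, so %GC = 18/27 × 100 = 66.667%
Salt term: 16.6 × (-0.226) = -3.752
GC term: 0.41 × 66.667 = 27.333; length term: −675/27 = −25
Tm = 81.5 + (-3.752) + 27.333 − 25 = 80.081 → 80.1°C

80.1°C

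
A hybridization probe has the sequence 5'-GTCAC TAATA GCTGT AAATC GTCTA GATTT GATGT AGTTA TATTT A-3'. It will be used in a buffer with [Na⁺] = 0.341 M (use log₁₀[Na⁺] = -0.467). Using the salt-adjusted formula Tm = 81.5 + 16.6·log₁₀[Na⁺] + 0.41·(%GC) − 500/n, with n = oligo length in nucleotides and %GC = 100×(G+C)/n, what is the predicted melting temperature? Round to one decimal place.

74.5°C

Length n = 46. Counting bases: A=14, T=19, G=8, C=5
G+C = 13, so %GC = 13/46 × 100 = 28.261%
Salt term: 16.6 × (-0.467) = -7.752
GC term: 0.41 × 28.261 = 11.587; length term: −500/46 = −10.87
Tm = 81.5 + (-7.752) + 11.587 − 10.87 = 74.465 → 74.5°C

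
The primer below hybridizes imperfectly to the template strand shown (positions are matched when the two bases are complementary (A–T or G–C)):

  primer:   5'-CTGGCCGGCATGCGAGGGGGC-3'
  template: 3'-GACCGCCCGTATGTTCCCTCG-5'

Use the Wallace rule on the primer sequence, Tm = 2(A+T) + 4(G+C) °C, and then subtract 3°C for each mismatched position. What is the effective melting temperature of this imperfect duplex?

64°C

Primer base counts: A=2, T=2, G=11, C=6 → A+T=4, G+C=17
Perfect-match Tm = 2(4) + 4(17) = 8 + 68 = 76°C
Mismatches (positions where the bases are not complementary): 4 (at positions 6, 12, 14, 19)
Effective Tm = 76 − 4×3 = 76 − 12 = 64°C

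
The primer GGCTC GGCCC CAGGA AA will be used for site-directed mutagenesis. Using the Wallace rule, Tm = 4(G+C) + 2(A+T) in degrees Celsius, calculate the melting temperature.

58°C

Scanning the sequence gives G=6, A=4, T=1, C=6.
A+T = 5, G+C = 12
Tm = 2×5 + 4×12 = 58°C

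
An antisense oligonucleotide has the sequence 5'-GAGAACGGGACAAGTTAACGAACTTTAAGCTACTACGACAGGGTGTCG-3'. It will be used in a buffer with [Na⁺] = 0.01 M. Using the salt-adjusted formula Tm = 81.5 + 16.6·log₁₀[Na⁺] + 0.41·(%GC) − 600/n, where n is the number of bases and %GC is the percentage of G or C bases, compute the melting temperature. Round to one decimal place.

Length n = 48. A=16, C=9, T=9, G=14
G+C = 23, so %GC = 23/48 × 100 = 47.917%
Salt term: 16.6 × (-2) = -33.2
GC term: 0.41 × 47.917 = 19.646; length term: −600/48 = −12.5
Tm = 81.5 + (-33.2) + 19.646 − 12.5 = 55.446 → 55.4°C

55.4°C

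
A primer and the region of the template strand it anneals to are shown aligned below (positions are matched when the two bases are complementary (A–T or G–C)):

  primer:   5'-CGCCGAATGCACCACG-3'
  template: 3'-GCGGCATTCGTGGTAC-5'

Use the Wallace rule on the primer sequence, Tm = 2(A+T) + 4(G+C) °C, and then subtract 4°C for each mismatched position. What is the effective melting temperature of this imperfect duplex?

Primer base counts: A=4, T=1, G=4, C=7 → A+T=5, G+C=11
Perfect-match Tm = 2(5) + 4(11) = 10 + 44 = 54°C
Mismatches (positions where the bases are not complementary): 3 (at positions 6, 8, 15)
Effective Tm = 54 − 3×4 = 54 − 12 = 42°C

42°C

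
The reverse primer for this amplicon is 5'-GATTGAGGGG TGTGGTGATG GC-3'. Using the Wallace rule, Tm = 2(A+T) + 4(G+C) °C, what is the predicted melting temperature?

Scanning the sequence gives C=1, G=12, A=3, T=6.
AT pairs contribute 9, GC pairs contribute 13.
Tm = 2(9) + 4(13) = 18 + 52 = 70°C

70°C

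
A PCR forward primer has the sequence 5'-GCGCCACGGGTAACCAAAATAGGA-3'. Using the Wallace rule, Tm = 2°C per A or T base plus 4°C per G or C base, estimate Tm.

74°C

Scanning the sequence gives T=2, C=6, A=9, G=7.
AT pairs contribute 11, GC pairs contribute 13.
Tm = 4·13 + 2·11 = 52 + 22 = 74°C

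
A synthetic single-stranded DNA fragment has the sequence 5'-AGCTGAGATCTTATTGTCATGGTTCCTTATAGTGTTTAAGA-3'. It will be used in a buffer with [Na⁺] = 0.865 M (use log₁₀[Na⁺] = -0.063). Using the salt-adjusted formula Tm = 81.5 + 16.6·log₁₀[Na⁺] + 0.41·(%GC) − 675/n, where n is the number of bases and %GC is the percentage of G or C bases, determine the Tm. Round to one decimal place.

78.0°C

Length n = 41. T=17, C=5, A=10, G=9
G+C = 14, so %GC = 14/41 × 100 = 34.146%
Salt term: 16.6 × (-0.063) = -1.046
GC term: 0.41 × 34.146 = 14; length term: −675/41 = −16.463
Tm = 81.5 + (-1.046) + 14 − 16.463 = 77.991 → 78.0°C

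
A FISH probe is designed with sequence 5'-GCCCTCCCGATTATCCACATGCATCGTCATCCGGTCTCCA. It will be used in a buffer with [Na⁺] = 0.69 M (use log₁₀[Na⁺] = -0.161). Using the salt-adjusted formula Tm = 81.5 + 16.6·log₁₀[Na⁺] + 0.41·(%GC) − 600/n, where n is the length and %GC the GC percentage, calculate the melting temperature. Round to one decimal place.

Length n = 40. Scanning the sequence gives A=7, C=17, G=6, T=10.
G+C = 23, so %GC = 23/40 × 100 = 57.5%
Salt term: 16.6 × (-0.161) = -2.673
GC term: 0.41 × 57.5 = 23.575; length term: −600/40 = −15
Tm = 81.5 + (-2.673) + 23.575 − 15 = 87.402 → 87.4°C

87.4°C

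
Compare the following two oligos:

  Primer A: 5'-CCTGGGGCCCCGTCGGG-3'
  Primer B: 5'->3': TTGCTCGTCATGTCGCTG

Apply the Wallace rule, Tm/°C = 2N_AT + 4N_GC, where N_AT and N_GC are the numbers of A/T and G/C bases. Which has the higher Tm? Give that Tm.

Primer A: A+T=2, G+C=15 → Tm = 2(2)+4(15) = 64°C
Primer B: A+T=8, G+C=10 → Tm = 2(8)+4(10) = 56°C
64°C vs 56°C → primer A is higher.

Primer A, 64°C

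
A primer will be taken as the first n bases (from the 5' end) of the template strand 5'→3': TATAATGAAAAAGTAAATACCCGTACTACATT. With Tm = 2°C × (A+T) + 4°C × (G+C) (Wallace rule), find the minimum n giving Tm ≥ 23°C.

First 10 bases: TATAATGAAA → Tm = 22°C (< 23°C)
First 11 bases: TATAATGAAAA → Tm = 24°C (≥ 23°C)
Since every base adds ≥2°C, Tm only increases with n, so the threshold is first crossed at n = 11.

n = 11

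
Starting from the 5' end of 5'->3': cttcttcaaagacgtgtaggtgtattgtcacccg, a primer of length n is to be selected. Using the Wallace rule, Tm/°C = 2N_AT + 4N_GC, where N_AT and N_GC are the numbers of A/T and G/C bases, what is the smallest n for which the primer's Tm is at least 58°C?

n = 20

First 19 bases: CTTCTTCAAAGACGTGTAG → Tm = 54°C (< 58°C)
First 20 bases: CTTCTTCAAAGACGTGTAGG → Tm = 58°C (≥ 58°C)
Since every base adds ≥2°C, Tm only increases with n, so the threshold is first crossed at n = 20.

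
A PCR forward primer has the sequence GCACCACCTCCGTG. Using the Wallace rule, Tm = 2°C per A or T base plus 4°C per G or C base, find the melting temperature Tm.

48°C

Base counts: T=2, C=7, A=2, G=3
AT pairs contribute 4, GC pairs contribute 10.
Tm = 4·10 + 2·4 = 40 + 8 = 48°C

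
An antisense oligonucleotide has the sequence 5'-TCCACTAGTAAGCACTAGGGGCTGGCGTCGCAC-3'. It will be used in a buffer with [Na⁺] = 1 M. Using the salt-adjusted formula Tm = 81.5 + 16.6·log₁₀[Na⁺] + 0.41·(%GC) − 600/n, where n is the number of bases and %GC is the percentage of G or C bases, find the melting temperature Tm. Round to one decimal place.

Length n = 33. Base counts: G=10, A=7, C=10, T=6
G+C = 20, so %GC = 20/33 × 100 = 60.606%
Salt term: 16.6 × (0) = 0
GC term: 0.41 × 60.606 = 24.848; length term: −600/33 = −18.182
Tm = 81.5 + (0) + 24.848 − 18.182 = 88.166 → 88.2°C

88.2°C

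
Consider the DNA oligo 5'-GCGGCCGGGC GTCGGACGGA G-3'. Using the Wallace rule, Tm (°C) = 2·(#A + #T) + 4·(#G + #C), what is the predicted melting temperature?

78°C

Counting bases: G=12, C=6, T=1, A=2
So N_AT = 3 and N_GC = 18.
Tm = 4·18 + 2·3 = 72 + 6 = 78°C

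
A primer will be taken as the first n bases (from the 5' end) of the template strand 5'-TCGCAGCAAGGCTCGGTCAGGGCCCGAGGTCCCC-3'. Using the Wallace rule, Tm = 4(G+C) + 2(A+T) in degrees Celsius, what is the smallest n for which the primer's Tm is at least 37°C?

n = 12

First 11 bases: TCGCAGCAAGG → Tm = 36°C (< 37°C)
First 12 bases: TCGCAGCAAGGC → Tm = 40°C (≥ 37°C)
Since every base adds ≥2°C, Tm only increases with n, so the threshold is first crossed at n = 12.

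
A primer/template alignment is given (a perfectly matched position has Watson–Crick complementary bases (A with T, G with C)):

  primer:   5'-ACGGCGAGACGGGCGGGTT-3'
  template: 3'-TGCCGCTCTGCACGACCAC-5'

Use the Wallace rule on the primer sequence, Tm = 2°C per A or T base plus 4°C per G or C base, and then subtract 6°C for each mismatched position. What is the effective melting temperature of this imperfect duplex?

Primer base counts: A=3, T=2, G=10, C=4 → A+T=5, G+C=14
Perfect-match Tm = 2(5) + 4(14) = 10 + 56 = 66°C
Mismatches (positions where the bases are not complementary): 3 (at positions 12, 15, 19)
Effective Tm = 66 − 3×6 = 66 − 18 = 48°C

48°C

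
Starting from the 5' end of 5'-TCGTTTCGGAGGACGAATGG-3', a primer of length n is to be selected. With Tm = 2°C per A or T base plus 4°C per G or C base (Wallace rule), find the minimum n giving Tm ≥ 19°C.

n = 7

First 6 bases: TCGTTT → Tm = 16°C (< 19°C)
First 7 bases: TCGTTTC → Tm = 20°C (≥ 19°C)
Each additional base adds 2°C (A/T) or 4°C (G/C), so Tm is non-decreasing in n; n = 7 is the first length to reach 19°C.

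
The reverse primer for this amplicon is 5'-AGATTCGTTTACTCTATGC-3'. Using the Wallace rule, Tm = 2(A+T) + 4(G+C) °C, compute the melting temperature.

52°C

Scanning the sequence gives A=4, G=3, C=4, T=8.
A+T = 12, G+C = 7
Tm = 4·7 + 2·12 = 28 + 24 = 52°C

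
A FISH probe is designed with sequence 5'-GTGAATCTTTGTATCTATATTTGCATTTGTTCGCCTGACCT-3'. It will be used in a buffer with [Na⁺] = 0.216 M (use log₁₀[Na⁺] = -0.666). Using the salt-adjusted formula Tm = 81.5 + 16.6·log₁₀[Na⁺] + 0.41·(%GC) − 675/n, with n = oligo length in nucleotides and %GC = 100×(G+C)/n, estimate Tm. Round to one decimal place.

Length n = 41. Base counts: A=7, G=7, C=8, T=19
G+C = 15, so %GC = 15/41 × 100 = 36.585%
Salt term: 16.6 × (-0.666) = -11.056
GC term: 0.41 × 36.585 = 15; length term: −675/41 = −16.463
Tm = 81.5 + (-11.056) + 15 − 16.463 = 68.981 → 69.0°C

69.0°C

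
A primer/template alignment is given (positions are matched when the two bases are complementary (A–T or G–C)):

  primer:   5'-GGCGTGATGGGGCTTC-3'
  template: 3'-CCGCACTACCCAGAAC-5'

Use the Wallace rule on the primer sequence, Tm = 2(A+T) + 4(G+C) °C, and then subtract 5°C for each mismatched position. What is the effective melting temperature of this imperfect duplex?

Primer base counts: A=1, T=4, G=8, C=3 → A+T=5, G+C=11
Perfect-match Tm = 2(5) + 4(11) = 10 + 44 = 54°C
Mismatches (positions where the bases are not complementary): 2 (at positions 12, 16)
Effective Tm = 54 − 2×5 = 54 − 10 = 44°C

44°C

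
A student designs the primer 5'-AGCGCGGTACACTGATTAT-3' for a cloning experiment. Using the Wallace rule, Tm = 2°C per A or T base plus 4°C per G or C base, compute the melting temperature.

G=5, C=4, T=5, A=5
So N_AT = 10 and N_GC = 9.
Tm = 2×10 + 4×9 = 56°C

56°C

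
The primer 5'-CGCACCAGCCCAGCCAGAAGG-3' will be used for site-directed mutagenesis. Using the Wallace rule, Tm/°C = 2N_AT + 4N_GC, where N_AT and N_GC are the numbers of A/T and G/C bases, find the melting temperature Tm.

72°C

A=6, C=9, G=6, T=0
A+T = 6, G+C = 15
Tm = 2(6) + 4(15) = 12 + 60 = 72°C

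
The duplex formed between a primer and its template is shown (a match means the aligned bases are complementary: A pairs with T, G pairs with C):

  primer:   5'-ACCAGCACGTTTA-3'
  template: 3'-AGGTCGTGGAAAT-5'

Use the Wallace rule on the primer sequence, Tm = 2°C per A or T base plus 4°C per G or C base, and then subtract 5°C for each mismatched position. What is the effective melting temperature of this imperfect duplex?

28°C

Primer base counts: A=4, T=3, G=2, C=4 → A+T=7, G+C=6
Perfect-match Tm = 2(7) + 4(6) = 14 + 24 = 38°C
Mismatches (positions where the bases are not complementary): 2 (at positions 1, 9)
Effective Tm = 38 − 2×5 = 38 − 10 = 28°C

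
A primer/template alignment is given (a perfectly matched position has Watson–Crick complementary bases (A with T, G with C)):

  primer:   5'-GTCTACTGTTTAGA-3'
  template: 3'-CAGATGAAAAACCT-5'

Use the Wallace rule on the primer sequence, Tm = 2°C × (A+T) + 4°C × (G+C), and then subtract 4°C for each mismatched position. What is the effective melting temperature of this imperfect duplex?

30°C

Primer base counts: A=3, T=6, G=3, C=2 → A+T=9, G+C=5
Perfect-match Tm = 2(9) + 4(5) = 18 + 20 = 38°C
Mismatches (positions where the bases are not complementary): 2 (at positions 8, 12)
Effective Tm = 38 − 2×4 = 38 − 8 = 30°C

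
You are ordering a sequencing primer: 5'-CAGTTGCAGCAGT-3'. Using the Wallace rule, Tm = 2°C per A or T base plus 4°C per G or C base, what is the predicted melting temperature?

40°C

G=4, C=3, A=3, T=3
A+T = 6, G+C = 7
Tm = 2×6 + 4×7 = 40°C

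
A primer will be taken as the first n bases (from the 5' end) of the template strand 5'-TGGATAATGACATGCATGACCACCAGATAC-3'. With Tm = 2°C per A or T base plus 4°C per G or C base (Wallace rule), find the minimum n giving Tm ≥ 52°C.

n = 19

First 18 bases: TGGATAATGACATGCATG → Tm = 50°C (< 52°C)
First 19 bases: TGGATAATGACATGCATGA → Tm = 52°C (≥ 52°C)
Each additional base adds 2°C (A/T) or 4°C (G/C), so Tm is non-decreasing in n; n = 19 is the first length to reach 52°C.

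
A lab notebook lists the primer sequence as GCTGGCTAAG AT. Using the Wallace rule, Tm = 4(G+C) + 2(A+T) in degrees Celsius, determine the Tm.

36°C

Scanning the sequence gives A=3, T=3, C=2, G=4.
So N_AT = 6 and N_GC = 6.
Tm = 2(6) + 4(6) = 12 + 24 = 36°C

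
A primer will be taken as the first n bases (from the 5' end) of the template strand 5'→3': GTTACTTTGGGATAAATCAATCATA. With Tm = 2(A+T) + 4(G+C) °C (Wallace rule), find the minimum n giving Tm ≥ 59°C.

First 22 bases: GTTACTTTGGGATAAATCAATC → Tm = 58°C (< 59°C)
First 23 bases: GTTACTTTGGGATAAATCAATCA → Tm = 60°C (≥ 59°C)
Since every base adds ≥2°C, Tm only increases with n, so the threshold is first crossed at n = 23.

n = 23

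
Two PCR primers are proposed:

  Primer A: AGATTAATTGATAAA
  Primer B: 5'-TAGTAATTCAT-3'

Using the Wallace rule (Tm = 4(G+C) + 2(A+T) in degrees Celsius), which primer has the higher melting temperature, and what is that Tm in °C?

Primer A, 34°C

Primer A: A+T=13, G+C=2 → Tm = 2(13)+4(2) = 34°C
Primer B: A+T=9, G+C=2 → Tm = 2(9)+4(2) = 26°C
34°C vs 26°C → primer A is higher.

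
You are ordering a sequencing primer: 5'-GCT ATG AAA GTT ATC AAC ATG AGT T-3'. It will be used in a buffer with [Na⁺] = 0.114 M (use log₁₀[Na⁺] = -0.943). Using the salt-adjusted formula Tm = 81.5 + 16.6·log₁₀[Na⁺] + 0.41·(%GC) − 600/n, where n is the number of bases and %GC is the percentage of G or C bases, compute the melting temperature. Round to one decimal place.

Length n = 25. Scanning the sequence gives T=8, C=3, G=5, A=9.
G+C = 8, so %GC = 8/25 × 100 = 32%
Salt term: 16.6 × (-0.943) = -15.654
GC term: 0.41 × 32 = 13.12; length term: −600/25 = −24
Tm = 81.5 + (-15.654) + 13.12 − 24 = 54.966 → 55.0°C

55.0°C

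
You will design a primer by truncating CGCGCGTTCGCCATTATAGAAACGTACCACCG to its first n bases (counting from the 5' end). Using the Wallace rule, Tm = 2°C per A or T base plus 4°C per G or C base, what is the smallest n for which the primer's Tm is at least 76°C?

First 24 bases: CGCGCGTTCGCCATTATAGAAACG → Tm = 74°C (< 76°C)
First 25 bases: CGCGCGTTCGCCATTATAGAAACGT → Tm = 76°C (≥ 76°C)
Each additional base adds 2°C (A/T) or 4°C (G/C), so Tm is non-decreasing in n; n = 25 is the first length to reach 76°C.

n = 25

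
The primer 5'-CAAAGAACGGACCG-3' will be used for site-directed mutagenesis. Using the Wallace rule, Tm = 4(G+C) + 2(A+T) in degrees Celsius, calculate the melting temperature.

44°C

Base counts: T=0, G=4, A=6, C=4
AT pairs contribute 6, GC pairs contribute 8.
Tm = 4·8 + 2·6 = 32 + 12 = 44°C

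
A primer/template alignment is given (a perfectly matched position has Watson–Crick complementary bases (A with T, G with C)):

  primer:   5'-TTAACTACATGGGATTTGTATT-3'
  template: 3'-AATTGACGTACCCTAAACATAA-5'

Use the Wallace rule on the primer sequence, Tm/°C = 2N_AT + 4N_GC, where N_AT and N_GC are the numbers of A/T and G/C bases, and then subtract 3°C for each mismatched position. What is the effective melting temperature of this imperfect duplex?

53°C

Primer base counts: A=6, T=10, G=4, C=2 → A+T=16, G+C=6
Perfect-match Tm = 2(16) + 4(6) = 32 + 24 = 56°C
Mismatches (positions where the bases are not complementary): 1 (at position 7)
Effective Tm = 56 − 1×3 = 56 − 3 = 53°C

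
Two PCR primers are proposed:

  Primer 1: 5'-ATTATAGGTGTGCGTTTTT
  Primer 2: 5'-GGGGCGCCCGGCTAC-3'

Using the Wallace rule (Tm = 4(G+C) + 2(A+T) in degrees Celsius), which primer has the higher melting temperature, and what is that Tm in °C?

Primer 2, 56°C

Primer 1: A+T=13, G+C=6 → Tm = 2(13)+4(6) = 50°C
Primer 2: A+T=2, G+C=13 → Tm = 2(2)+4(13) = 56°C
50°C vs 56°C → primer 2 is higher.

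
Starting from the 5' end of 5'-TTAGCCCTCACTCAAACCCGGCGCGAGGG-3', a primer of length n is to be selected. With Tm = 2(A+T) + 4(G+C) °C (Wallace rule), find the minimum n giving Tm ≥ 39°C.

n = 13

First 12 bases: TTAGCCCTCACT → Tm = 36°C (< 39°C)
First 13 bases: TTAGCCCTCACTC → Tm = 40°C (≥ 39°C)
Each additional base adds 2°C (A/T) or 4°C (G/C), so Tm is non-decreasing in n; n = 13 is the first length to reach 39°C.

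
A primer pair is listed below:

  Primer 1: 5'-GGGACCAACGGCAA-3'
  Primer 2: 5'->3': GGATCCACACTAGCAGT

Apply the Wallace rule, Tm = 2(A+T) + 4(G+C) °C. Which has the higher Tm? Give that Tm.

Primer 2, 52°C

Primer 1: A+T=5, G+C=9 → Tm = 2(5)+4(9) = 46°C
Primer 2: A+T=8, G+C=9 → Tm = 2(8)+4(9) = 52°C
46°C vs 52°C → primer 2 is higher.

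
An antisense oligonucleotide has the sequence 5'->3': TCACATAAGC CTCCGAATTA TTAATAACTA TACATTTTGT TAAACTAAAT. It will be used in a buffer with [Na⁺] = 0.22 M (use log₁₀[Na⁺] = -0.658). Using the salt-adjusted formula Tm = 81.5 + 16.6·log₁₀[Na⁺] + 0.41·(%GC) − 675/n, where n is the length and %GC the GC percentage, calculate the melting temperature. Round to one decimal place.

66.9°C

Length n = 50. C=9, T=18, A=20, G=3
G+C = 12, so %GC = 12/50 × 100 = 24%
Salt term: 16.6 × (-0.658) = -10.923
GC term: 0.41 × 24 = 9.84; length term: −675/50 = −13.5
Tm = 81.5 + (-10.923) + 9.84 − 13.5 = 66.917 → 66.9°C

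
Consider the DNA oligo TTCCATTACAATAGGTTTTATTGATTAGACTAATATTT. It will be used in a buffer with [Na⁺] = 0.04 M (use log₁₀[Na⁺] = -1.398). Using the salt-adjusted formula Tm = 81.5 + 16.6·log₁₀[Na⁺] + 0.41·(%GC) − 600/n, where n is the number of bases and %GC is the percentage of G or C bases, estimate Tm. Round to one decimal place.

Length n = 38. Scanning the sequence gives C=4, G=4, T=18, A=12.
G+C = 8, so %GC = 8/38 × 100 = 21.053%
Salt term: 16.6 × (-1.398) = -23.207
GC term: 0.41 × 21.053 = 8.632; length term: −600/38 = −15.789
Tm = 81.5 + (-23.207) + 8.632 − 15.789 = 51.136 → 51.1°C

51.1°C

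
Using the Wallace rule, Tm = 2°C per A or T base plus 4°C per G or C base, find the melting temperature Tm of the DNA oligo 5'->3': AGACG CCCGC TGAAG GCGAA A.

Scanning the sequence gives C=6, A=7, G=7, T=1.
AT pairs contribute 8, GC pairs contribute 13.
Tm = 2×8 + 4×13 = 68°C

68°C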